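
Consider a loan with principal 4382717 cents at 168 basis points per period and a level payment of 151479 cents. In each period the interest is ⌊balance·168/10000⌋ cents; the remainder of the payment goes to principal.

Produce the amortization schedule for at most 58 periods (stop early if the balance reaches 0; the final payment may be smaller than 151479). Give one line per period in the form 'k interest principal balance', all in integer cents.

1. interest=⌊4382717·168/10000⌋=73629; principal=151479-73629=77850; balance=4382717-77850=4304867
2. interest=⌊4304867·168/10000⌋=72321; principal=151479-72321=79158; balance=4304867-79158=4225709
3. interest=⌊4225709·168/10000⌋=70991; principal=151479-70991=80488; balance=4225709-80488=4145221
4. interest=⌊4145221·168/10000⌋=69639; principal=151479-69639=81840; balance=4145221-81840=4063381
5. interest=⌊4063381·168/10000⌋=68264; principal=151479-68264=83215; balance=4063381-83215=3980166
6. interest=⌊3980166·168/10000⌋=66866; principal=151479-66866=84613; balance=3980166-84613=3895553
7. interest=⌊3895553·168/10000⌋=65445; principal=151479-65445=86034; balance=3895553-86034=3809519
8. interest=⌊3809519·168/10000⌋=63999; principal=151479-63999=87480; balance=3809519-87480=3722039
9. interest=⌊3722039·168/10000⌋=62530; principal=151479-62530=88949; balance=3722039-88949=3633090
10. interest=⌊3633090·168/10000⌋=61035; principal=151479-61035=90444; balance=3633090-90444=3542646
11. interest=⌊3542646·168/10000⌋=59516; principal=151479-59516=91963; balance=3542646-91963=3450683
12. interest=⌊3450683·168/10000⌋=57971; principal=151479-57971=93508; balance=3450683-93508=3357175
13. interest=⌊3357175·168/10000⌋=56400; principal=151479-56400=95079; balance=3357175-95079=3262096
14. interest=⌊3262096·168/10000⌋=54803; principal=151479-54803=96676; balance=3262096-96676=3165420
15. interest=⌊3165420·168/10000⌋=53179; principal=151479-53179=98300; balance=3165420-98300=3067120
16. interest=⌊3067120·168/10000⌋=51527; principal=151479-51527=99952; balance=3067120-99952=2967168
17. interest=⌊2967168·168/10000⌋=49848; principal=151479-49848=101631; balance=2967168-101631=2865537
18. interest=⌊2865537·168/10000⌋=48141; principal=151479-48141=103338; balance=2865537-103338=2762199
19. interest=⌊2762199·168/10000⌋=46404; principal=151479-46404=105075; balance=2762199-105075=2657124
20. interest=⌊2657124·168/10000⌋=44639; principal=151479-44639=106840; balance=2657124-106840=2550284
21. interest=⌊2550284·168/10000⌋=42844; principal=151479-42844=108635; balance=2550284-108635=2441649
22. interest=⌊2441649·168/10000⌋=41019; principal=151479-41019=110460; balance=2441649-110460=2331189
23. interest=⌊2331189·168/10000⌋=39163; principal=151479-39163=112316; balance=2331189-112316=2218873
24. interest=⌊2218873·168/10000⌋=37277; principal=151479-37277=114202; balance=2218873-114202=2104671
25. interest=⌊2104671·168/10000⌋=35358; principal=151479-35358=116121; balance=2104671-116121=1988550
26. interest=⌊1988550·168/10000⌋=33407; principal=151479-33407=118072; balance=1988550-118072=1870478
27. interest=⌊1870478·168/10000⌋=31424; principal=151479-31424=120055; balance=1870478-120055=1750423
28. interest=⌊1750423·168/10000⌋=29407; principal=151479-29407=122072; balance=1750423-122072=1628351
29. interest=⌊1628351·168/10000⌋=27356; principal=151479-27356=124123; balance=1628351-124123=1504228
30. interest=⌊1504228·168/10000⌋=25271; principal=151479-25271=126208; balance=1504228-126208=1378020
31. interest=⌊1378020·168/10000⌋=23150; principal=151479-23150=128329; balance=1378020-128329=1249691
32. interest=⌊1249691·168/10000⌋=20994; principal=151479-20994=130485; balance=1249691-130485=1119206
33. interest=⌊1119206·168/10000⌋=18802; principal=151479-18802=132677; balance=1119206-132677=986529
34. interest=⌊986529·168/10000⌋=16573; principal=151479-16573=134906; balance=986529-134906=851623
35. interest=⌊851623·168/10000⌋=14307; principal=151479-14307=137172; balance=851623-137172=714451
36. interest=⌊714451·168/10000⌋=12002; principal=151479-12002=139477; balance=714451-139477=574974
37. interest=⌊574974·168/10000⌋=9659; principal=151479-9659=141820; balance=574974-141820=433154
38. interest=⌊433154·168/10000⌋=7276; principal=151479-7276=144203; balance=433154-144203=288951
39. interest=⌊288951·168/10000⌋=4854; principal=151479-4854=146625; balance=288951-146625=142326
40. interest=⌊142326·168/10000⌋=2391; principal=min(151479-2391,142326)=142326; balance=142326-142326=0

1 73629 77850 4304867
2 72321 79158 4225709
3 70991 80488 4145221
4 69639 81840 4063381
5 68264 83215 3980166
6 66866 84613 3895553
7 65445 86034 3809519
8 63999 87480 3722039
9 62530 88949 3633090
10 61035 90444 3542646
11 59516 91963 3450683
12 57971 93508 3357175
13 56400 95079 3262096
14 54803 96676 3165420
15 53179 98300 3067120
16 51527 99952 2967168
17 49848 101631 2865537
18 48141 103338 2762199
19 46404 105075 2657124
20 44639 106840 2550284
21 42844 108635 2441649
22 41019 110460 2331189
23 39163 112316 2218873
24 37277 114202 2104671
25 35358 116121 1988550
26 33407 118072 1870478
27 31424 120055 1750423
28 29407 122072 1628351
29 27356 124123 1504228
30 25271 126208 1378020
31 23150 128329 1249691
32 20994 130485 1119206
33 18802 132677 986529
34 16573 134906 851623
35 14307 137172 714451
36 12002 139477 574974
37 9659 141820 433154
38 7276 144203 288951
39 4854 146625 142326
40 2391 142326 0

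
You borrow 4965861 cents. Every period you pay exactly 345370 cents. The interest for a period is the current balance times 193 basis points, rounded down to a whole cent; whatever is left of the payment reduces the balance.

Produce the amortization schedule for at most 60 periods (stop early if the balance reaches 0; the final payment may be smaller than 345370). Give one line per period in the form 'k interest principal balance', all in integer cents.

1. interest=⌊4965861·193/10000⌋=95841; principal=345370-95841=249529; balance=4965861-249529=4716332
2. interest=⌊4716332·193/10000⌋=91025; principal=345370-91025=254345; balance=4716332-254345=4461987
3. interest=⌊4461987·193/10000⌋=86116; principal=345370-86116=259254; balance=4461987-259254=4202733
4. interest=⌊4202733·193/10000⌋=81112; principal=345370-81112=264258; balance=4202733-264258=3938475
5. interest=⌊3938475·193/10000⌋=76012; principal=345370-76012=269358; balance=3938475-269358=3669117
6. interest=⌊3669117·193/10000⌋=70813; principal=345370-70813=274557; balance=3669117-274557=3394560
7. interest=⌊3394560·193/10000⌋=65515; principal=345370-65515=279855; balance=3394560-279855=3114705
8. interest=⌊3114705·193/10000⌋=60113; principal=345370-60113=285257; balance=3114705-285257=2829448
9. interest=⌊2829448·193/10000⌋=54608; principal=345370-54608=290762; balance=2829448-290762=2538686
10. interest=⌊2538686·193/10000⌋=48996; principal=345370-48996=296374; balance=2538686-296374=2242312
11. interest=⌊2242312·193/10000⌋=43276; principal=345370-43276=302094; balance=2242312-302094=1940218
12. interest=⌊1940218·193/10000⌋=37446; principal=345370-37446=307924; balance=1940218-307924=1632294
13. interest=⌊1632294·193/10000⌋=31503; principal=345370-31503=313867; balance=1632294-313867=1318427
14. interest=⌊1318427·193/10000⌋=25445; principal=345370-25445=319925; balance=1318427-319925=998502
15. interest=⌊998502·193/10000⌋=19271; principal=345370-19271=326099; balance=998502-326099=672403
16. interest=⌊672403·193/10000⌋=12977; principal=345370-12977=332393; balance=672403-332393=340010
17. interest=⌊340010·193/10000⌋=6562; principal=345370-6562=338808; balance=340010-338808=1202
18. interest=⌊1202·193/10000⌋=23; principal=min(345370-23,1202)=1202; balance=1202-1202=0

1 95841 249529 4716332
2 91025 254345 4461987
3 86116 259254 4202733
4 81112 264258 3938475
5 76012 269358 3669117
6 70813 274557 3394560
7 65515 279855 3114705
8 60113 285257 2829448
9 54608 290762 2538686
10 48996 296374 2242312
11 43276 302094 1940218
12 37446 307924 1632294
13 31503 313867 1318427
14 25445 319925 998502
15 19271 326099 672403
16 12977 332393 340010
17 6562 338808 1202
18 23 1202 0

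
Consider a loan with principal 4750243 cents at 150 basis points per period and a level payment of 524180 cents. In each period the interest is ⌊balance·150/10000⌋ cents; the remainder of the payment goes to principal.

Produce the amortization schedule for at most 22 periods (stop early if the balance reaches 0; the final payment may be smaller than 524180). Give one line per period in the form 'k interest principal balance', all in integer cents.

1. interest=⌊4750243·150/10000⌋=71253; principal=524180-71253=452927; balance=4750243-452927=4297316
2. interest=⌊4297316·150/10000⌋=64459; principal=524180-64459=459721; balance=4297316-459721=3837595
3. interest=⌊3837595·150/10000⌋=57563; principal=524180-57563=466617; balance=3837595-466617=3370978
4. interest=⌊3370978·150/10000⌋=50564; principal=524180-50564=473616; balance=3370978-473616=2897362
5. interest=⌊2897362·150/10000⌋=43460; principal=524180-43460=480720; balance=2897362-480720=2416642
6. interest=⌊2416642·150/10000⌋=36249; principal=524180-36249=487931; balance=2416642-487931=1928711
7. interest=⌊1928711·150/10000⌋=28930; principal=524180-28930=495250; balance=1928711-495250=1433461
8. interest=⌊1433461·150/10000⌋=21501; principal=524180-21501=502679; balance=1433461-502679=930782
9. interest=⌊930782·150/10000⌋=13961; principal=524180-13961=510219; balance=930782-510219=420563
10. interest=⌊420563·150/10000⌋=6308; principal=min(524180-6308,420563)=420563; balance=420563-420563=0

1 71253 452927 4297316
2 64459 459721 3837595
3 57563 466617 3370978
4 50564 473616 2897362
5 43460 480720 2416642
6 36249 487931 1928711
7 28930 495250 1433461
8 21501 502679 930782
9 13961 510219 420563
10 6308 420563 0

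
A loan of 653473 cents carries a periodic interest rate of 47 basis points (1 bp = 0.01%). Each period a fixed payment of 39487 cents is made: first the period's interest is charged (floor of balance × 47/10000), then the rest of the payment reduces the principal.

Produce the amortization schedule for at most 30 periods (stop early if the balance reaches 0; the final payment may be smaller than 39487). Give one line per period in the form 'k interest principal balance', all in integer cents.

1 3071 36416 617057
2 2900 36587 580470
3 2728 36759 543711
4 2555 36932 506779
5 2381 37106 469673
6 2207 37280 432393
7 2032 37455 394938
8 1856 37631 357307
9 1679 37808 319499
10 1501 37986 281513
11 1323 38164 243349
12 1143 38344 205005
13 963 38524 166481
14 782 38705 127776
15 600 38887 88889
16 417 39070 49819
17 234 39253 10566
18 49 10566 0

1. interest=⌊653473·47/10000⌋=3071; principal=39487-3071=36416; balance=653473-36416=617057
2. interest=⌊617057·47/10000⌋=2900; principal=39487-2900=36587; balance=617057-36587=580470
3. interest=⌊580470·47/10000⌋=2728; principal=39487-2728=36759; balance=580470-36759=543711
4. interest=⌊543711·47/10000⌋=2555; principal=39487-2555=36932; balance=543711-36932=506779
5. interest=⌊506779·47/10000⌋=2381; principal=39487-2381=37106; balance=506779-37106=469673
6. interest=⌊469673·47/10000⌋=2207; principal=39487-2207=37280; balance=469673-37280=432393
7. interest=⌊432393·47/10000⌋=2032; principal=39487-2032=37455; balance=432393-37455=394938
8. interest=⌊394938·47/10000⌋=1856; principal=39487-1856=37631; balance=394938-37631=357307
9. interest=⌊357307·47/10000⌋=1679; principal=39487-1679=37808; balance=357307-37808=319499
10. interest=⌊319499·47/10000⌋=1501; principal=39487-1501=37986; balance=319499-37986=281513
11. interest=⌊281513·47/10000⌋=1323; principal=39487-1323=38164; balance=281513-38164=243349
12. interest=⌊243349·47/10000⌋=1143; principal=39487-1143=38344; balance=243349-38344=205005
13. interest=⌊205005·47/10000⌋=963; principal=39487-963=38524; balance=205005-38524=166481
14. interest=⌊166481·47/10000⌋=782; principal=39487-782=38705; balance=166481-38705=127776
15. interest=⌊127776·47/10000⌋=600; principal=39487-600=38887; balance=127776-38887=88889
16. interest=⌊88889·47/10000⌋=417; principal=39487-417=39070; balance=88889-39070=49819
17. interest=⌊49819·47/10000⌋=234; principal=39487-234=39253; balance=49819-39253=10566
18. interest=⌊10566·47/10000⌋=49; principal=min(39487-49,10566)=10566; balance=10566-10566=0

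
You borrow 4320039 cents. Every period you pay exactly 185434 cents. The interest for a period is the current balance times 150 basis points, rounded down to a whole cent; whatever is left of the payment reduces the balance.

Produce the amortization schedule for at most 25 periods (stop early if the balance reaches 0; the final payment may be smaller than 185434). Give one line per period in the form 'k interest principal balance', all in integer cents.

1. interest=⌊4320039·150/10000⌋=64800; principal=185434-64800=120634; balance=4320039-120634=4199405
2. interest=⌊4199405·150/10000⌋=62991; principal=185434-62991=122443; balance=4199405-122443=4076962
3. interest=⌊4076962·150/10000⌋=61154; principal=185434-61154=124280; balance=4076962-124280=3952682
4. interest=⌊3952682·150/10000⌋=59290; principal=185434-59290=126144; balance=3952682-126144=3826538
5. interest=⌊3826538·150/10000⌋=57398; principal=185434-57398=128036; balance=3826538-128036=3698502
6. interest=⌊3698502·150/10000⌋=55477; principal=185434-55477=129957; balance=3698502-129957=3568545
7. interest=⌊3568545·150/10000⌋=53528; principal=185434-53528=131906; balance=3568545-131906=3436639
8. interest=⌊3436639·150/10000⌋=51549; principal=185434-51549=133885; balance=3436639-133885=3302754
9. interest=⌊3302754·150/10000⌋=49541; principal=185434-49541=135893; balance=3302754-135893=3166861
10. interest=⌊3166861·150/10000⌋=47502; principal=185434-47502=137932; balance=3166861-137932=3028929
11. interest=⌊3028929·150/10000⌋=45433; principal=185434-45433=140001; balance=3028929-140001=2888928
12. interest=⌊2888928·150/10000⌋=43333; principal=185434-43333=142101; balance=2888928-142101=2746827
13. interest=⌊2746827·150/10000⌋=41202; principal=185434-41202=144232; balance=2746827-144232=2602595
14. interest=⌊2602595·150/10000⌋=39038; principal=185434-39038=146396; balance=2602595-146396=2456199
15. interest=⌊2456199·150/10000⌋=36842; principal=185434-36842=148592; balance=2456199-148592=2307607
16. interest=⌊2307607·150/10000⌋=34614; principal=185434-34614=150820; balance=2307607-150820=2156787
17. interest=⌊2156787·150/10000⌋=32351; principal=185434-32351=153083; balance=2156787-153083=2003704
18. interest=⌊2003704·150/10000⌋=30055; principal=185434-30055=155379; balance=2003704-155379=1848325
19. interest=⌊1848325·150/10000⌋=27724; principal=185434-27724=157710; balance=1848325-157710=1690615
20. interest=⌊1690615·150/10000⌋=25359; principal=185434-25359=160075; balance=1690615-160075=1530540
21. interest=⌊1530540·150/10000⌋=22958; principal=185434-22958=162476; balance=1530540-162476=1368064
22. interest=⌊1368064·150/10000⌋=20520; principal=185434-20520=164914; balance=1368064-164914=1203150
23. interest=⌊1203150·150/10000⌋=18047; principal=185434-18047=167387; balance=1203150-167387=1035763
24. interest=⌊1035763·150/10000⌋=15536; principal=185434-15536=169898; balance=1035763-169898=865865
25. interest=⌊865865·150/10000⌋=12987; principal=185434-12987=172447; balance=865865-172447=693418

1 64800 120634 4199405
2 62991 122443 4076962
3 61154 124280 3952682
4 59290 126144 3826538
5 57398 128036 3698502
6 55477 129957 3568545
7 53528 131906 3436639
8 51549 133885 3302754
9 49541 135893 3166861
10 47502 137932 3028929
11 45433 140001 2888928
12 43333 142101 2746827
13 41202 144232 2602595
14 39038 146396 2456199
15 36842 148592 2307607
16 34614 150820 2156787
17 32351 153083 2003704
18 30055 155379 1848325
19 27724 157710 1690615
20 25359 160075 1530540
21 22958 162476 1368064
22 20520 164914 1203150
23 18047 167387 1035763
24 15536 169898 865865
25 12987 172447 693418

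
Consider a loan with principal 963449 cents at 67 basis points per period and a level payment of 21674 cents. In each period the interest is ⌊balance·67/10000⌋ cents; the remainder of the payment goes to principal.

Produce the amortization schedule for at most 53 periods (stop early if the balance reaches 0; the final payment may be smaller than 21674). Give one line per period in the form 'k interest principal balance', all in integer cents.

1. interest=⌊963449·67/10000⌋=6455; principal=21674-6455=15219; balance=963449-15219=948230
2. interest=⌊948230·67/10000⌋=6353; principal=21674-6353=15321; balance=948230-15321=932909
3. interest=⌊932909·67/10000⌋=6250; principal=21674-6250=15424; balance=932909-15424=917485
4. interest=⌊917485·67/10000⌋=6147; principal=21674-6147=15527; balance=917485-15527=901958
5. interest=⌊901958·67/10000⌋=6043; principal=21674-6043=15631; balance=901958-15631=886327
6. interest=⌊886327·67/10000⌋=5938; principal=21674-5938=15736; balance=886327-15736=870591
7. interest=⌊870591·67/10000⌋=5832; principal=21674-5832=15842; balance=870591-15842=854749
8. interest=⌊854749·67/10000⌋=5726; principal=21674-5726=15948; balance=854749-15948=838801
9. interest=⌊838801·67/10000⌋=5619; principal=21674-5619=16055; balance=838801-16055=822746
10. interest=⌊822746·67/10000⌋=5512; principal=21674-5512=16162; balance=822746-16162=806584
11. interest=⌊806584·67/10000⌋=5404; principal=21674-5404=16270; balance=806584-16270=790314
12. interest=⌊790314·67/10000⌋=5295; principal=21674-5295=16379; balance=790314-16379=773935
13. interest=⌊773935·67/10000⌋=5185; principal=21674-5185=16489; balance=773935-16489=757446
14. interest=⌊757446·67/10000⌋=5074; principal=21674-5074=16600; balance=757446-16600=740846
15. interest=⌊740846·67/10000⌋=4963; principal=21674-4963=16711; balance=740846-16711=724135
16. interest=⌊724135·67/10000⌋=4851; principal=21674-4851=16823; balance=724135-16823=707312
17. interest=⌊707312·67/10000⌋=4738; principal=21674-4738=16936; balance=707312-16936=690376
18. interest=⌊690376·67/10000⌋=4625; principal=21674-4625=17049; balance=690376-17049=673327
19. interest=⌊673327·67/10000⌋=4511; principal=21674-4511=17163; balance=673327-17163=656164
20. interest=⌊656164·67/10000⌋=4396; principal=21674-4396=17278; balance=656164-17278=638886
21. interest=⌊638886·67/10000⌋=4280; principal=21674-4280=17394; balance=638886-17394=621492
22. interest=⌊621492·67/10000⌋=4163; principal=21674-4163=17511; balance=621492-17511=603981
23. interest=⌊603981·67/10000⌋=4046; principal=21674-4046=17628; balance=603981-17628=586353
24. interest=⌊586353·67/10000⌋=3928; principal=21674-3928=17746; balance=586353-17746=568607
25. interest=⌊568607·67/10000⌋=3809; principal=21674-3809=17865; balance=568607-17865=550742
26. interest=⌊550742·67/10000⌋=3689; principal=21674-3689=17985; balance=550742-17985=532757
27. interest=⌊532757·67/10000⌋=3569; principal=21674-3569=18105; balance=532757-18105=514652
28. interest=⌊514652·67/10000⌋=3448; principal=21674-3448=18226; balance=514652-18226=496426
29. interest=⌊496426·67/10000⌋=3326; principal=21674-3326=18348; balance=496426-18348=478078
30. interest=⌊478078·67/10000⌋=3203; principal=21674-3203=18471; balance=478078-18471=459607
31. interest=⌊459607·67/10000⌋=3079; principal=21674-3079=18595; balance=459607-18595=441012
32. interest=⌊441012·67/10000⌋=2954; principal=21674-2954=18720; balance=441012-18720=422292
33. interest=⌊422292·67/10000⌋=2829; principal=21674-2829=18845; balance=422292-18845=403447
34. interest=⌊403447·67/10000⌋=2703; principal=21674-2703=18971; balance=403447-18971=384476
35. interest=⌊384476·67/10000⌋=2575; principal=21674-2575=19099; balance=384476-19099=365377
36. interest=⌊365377·67/10000⌋=2448; principal=21674-2448=19226; balance=365377-19226=346151
37. interest=⌊346151·67/10000⌋=2319; principal=21674-2319=19355; balance=346151-19355=326796
38. interest=⌊326796·67/10000⌋=2189; principal=21674-2189=19485; balance=326796-19485=307311
39. interest=⌊307311·67/10000⌋=2058; principal=21674-2058=19616; balance=307311-19616=287695
40. interest=⌊287695·67/10000⌋=1927; principal=21674-1927=19747; balance=287695-19747=267948
41. interest=⌊267948·67/10000⌋=1795; principal=21674-1795=19879; balance=267948-19879=248069
42. interest=⌊248069·67/10000⌋=1662; principal=21674-1662=20012; balance=248069-20012=228057
43. interest=⌊228057·67/10000⌋=1527; principal=21674-1527=20147; balance=228057-20147=207910
44. interest=⌊207910·67/10000⌋=1392; principal=21674-1392=20282; balance=207910-20282=187628
45. interest=⌊187628·67/10000⌋=1257; principal=21674-1257=20417; balance=187628-20417=167211
46. interest=⌊167211·67/10000⌋=1120; principal=21674-1120=20554; balance=167211-20554=146657
47. interest=⌊146657·67/10000⌋=982; principal=21674-982=20692; balance=146657-20692=125965
48. interest=⌊125965·67/10000⌋=843; principal=21674-843=20831; balance=125965-20831=105134
49. interest=⌊105134·67/10000⌋=704; principal=21674-704=20970; balance=105134-20970=84164
50. interest=⌊84164·67/10000⌋=563; principal=21674-563=21111; balance=84164-21111=63053
51. interest=⌊63053·67/10000⌋=422; principal=21674-422=21252; balance=63053-21252=41801
52. interest=⌊41801·67/10000⌋=280; principal=21674-280=21394; balance=41801-21394=20407
53. interest=⌊20407·67/10000⌋=136; principal=min(21674-136,20407)=20407; balance=20407-20407=0

1 6455 15219 948230
2 6353 15321 932909
3 6250 15424 917485
4 6147 15527 901958
5 6043 15631 886327
6 5938 15736 870591
7 5832 15842 854749
8 5726 15948 838801
9 5619 16055 822746
10 5512 16162 806584
11 5404 16270 790314
12 5295 16379 773935
13 5185 16489 757446
14 5074 16600 740846
15 4963 16711 724135
16 4851 16823 707312
17 4738 16936 690376
18 4625 17049 673327
19 4511 17163 656164
20 4396 17278 638886
21 4280 17394 621492
22 4163 17511 603981
23 4046 17628 586353
24 3928 17746 568607
25 3809 17865 550742
26 3689 17985 532757
27 3569 18105 514652
28 3448 18226 496426
29 3326 18348 478078
30 3203 18471 459607
31 3079 18595 441012
32 2954 18720 422292
33 2829 18845 403447
34 2703 18971 384476
35 2575 19099 365377
36 2448 19226 346151
37 2319 19355 326796
38 2189 19485 307311
39 2058 19616 287695
40 1927 19747 267948
41 1795 19879 248069
42 1662 20012 228057
43 1527 20147 207910
44 1392 20282 187628
45 1257 20417 167211
46 1120 20554 146657
47 982 20692 125965
48 843 20831 105134
49 704 20970 84164
50 563 21111 63053
51 422 21252 41801
52 280 21394 20407
53 136 20407 0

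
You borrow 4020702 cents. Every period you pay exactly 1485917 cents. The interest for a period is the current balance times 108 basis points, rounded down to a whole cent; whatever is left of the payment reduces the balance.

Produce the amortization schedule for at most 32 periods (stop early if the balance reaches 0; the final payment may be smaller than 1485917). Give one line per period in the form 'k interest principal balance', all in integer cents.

1 43423 1442494 2578208
2 27844 1458073 1120135
3 12097 1120135 0

1. interest=⌊4020702·108/10000⌋=43423; principal=1485917-43423=1442494; balance=4020702-1442494=2578208
2. interest=⌊2578208·108/10000⌋=27844; principal=1485917-27844=1458073; balance=2578208-1458073=1120135
3. interest=⌊1120135·108/10000⌋=12097; principal=min(1485917-12097,1120135)=1120135; balance=1120135-1120135=0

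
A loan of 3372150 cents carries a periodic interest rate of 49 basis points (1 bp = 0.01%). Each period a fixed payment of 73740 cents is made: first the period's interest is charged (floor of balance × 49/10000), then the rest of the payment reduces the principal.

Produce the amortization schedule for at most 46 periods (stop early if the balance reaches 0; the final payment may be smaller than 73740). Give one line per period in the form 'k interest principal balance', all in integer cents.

1 16523 57217 3314933
2 16243 57497 3257436
3 15961 57779 3199657
4 15678 58062 3141595
5 15393 58347 3083248
6 15107 58633 3024615
7 14820 58920 2965695
8 14531 59209 2906486
9 14241 59499 2846987
10 13950 59790 2787197
11 13657 60083 2727114
12 13362 60378 2666736
13 13067 60673 2606063
14 12769 60971 2545092
15 12470 61270 2483822
16 12170 61570 2422252
17 11869 61871 2360381
18 11565 62175 2298206
19 11261 62479 2235727
20 10955 62785 2172942
21 10647 63093 2109849
22 10338 63402 2046447
23 10027 63713 1982734
24 9715 64025 1918709
25 9401 64339 1854370
26 9086 64654 1789716
27 8769 64971 1724745
28 8451 65289 1659456
29 8131 65609 1593847
30 7809 65931 1527916
31 7486 66254 1461662
32 7162 66578 1395084
33 6835 66905 1328179
34 6508 67232 1260947
35 6178 67562 1193385
36 5847 67893 1125492
37 5514 68226 1057266
38 5180 68560 988706
39 4844 68896 919810
40 4507 69233 850577
41 4167 69573 781004
42 3826 69914 711090
43 3484 70256 640834
44 3140 70600 570234
45 2794 70946 499288
46 2446 71294 427994

1. interest=⌊3372150·49/10000⌋=16523; principal=73740-16523=57217; balance=3372150-57217=3314933
2. interest=⌊3314933·49/10000⌋=16243; principal=73740-16243=57497; balance=3314933-57497=3257436
3. interest=⌊3257436·49/10000⌋=15961; principal=73740-15961=57779; balance=3257436-57779=3199657
4. interest=⌊3199657·49/10000⌋=15678; principal=73740-15678=58062; balance=3199657-58062=3141595
5. interest=⌊3141595·49/10000⌋=15393; principal=73740-15393=58347; balance=3141595-58347=3083248
6. interest=⌊3083248·49/10000⌋=15107; principal=73740-15107=58633; balance=3083248-58633=3024615
7. interest=⌊3024615·49/10000⌋=14820; principal=73740-14820=58920; balance=3024615-58920=2965695
8. interest=⌊2965695·49/10000⌋=14531; principal=73740-14531=59209; balance=2965695-59209=2906486
9. interest=⌊2906486·49/10000⌋=14241; principal=73740-14241=59499; balance=2906486-59499=2846987
10. interest=⌊2846987·49/10000⌋=13950; principal=73740-13950=59790; balance=2846987-59790=2787197
11. interest=⌊2787197·49/10000⌋=13657; principal=73740-13657=60083; balance=2787197-60083=2727114
12. interest=⌊2727114·49/10000⌋=13362; principal=73740-13362=60378; balance=2727114-60378=2666736
13. interest=⌊2666736·49/10000⌋=13067; principal=73740-13067=60673; balance=2666736-60673=2606063
14. interest=⌊2606063·49/10000⌋=12769; principal=73740-12769=60971; balance=2606063-60971=2545092
15. interest=⌊2545092·49/10000⌋=12470; principal=73740-12470=61270; balance=2545092-61270=2483822
16. interest=⌊2483822·49/10000⌋=12170; principal=73740-12170=61570; balance=2483822-61570=2422252
17. interest=⌊2422252·49/10000⌋=11869; principal=73740-11869=61871; balance=2422252-61871=2360381
18. interest=⌊2360381·49/10000⌋=11565; principal=73740-11565=62175; balance=2360381-62175=2298206
19. interest=⌊2298206·49/10000⌋=11261; principal=73740-11261=62479; balance=2298206-62479=2235727
20. interest=⌊2235727·49/10000⌋=10955; principal=73740-10955=62785; balance=2235727-62785=2172942
21. interest=⌊2172942·49/10000⌋=10647; principal=73740-10647=63093; balance=2172942-63093=2109849
22. interest=⌊2109849·49/10000⌋=10338; principal=73740-10338=63402; balance=2109849-63402=2046447
23. interest=⌊2046447·49/10000⌋=10027; principal=73740-10027=63713; balance=2046447-63713=1982734
24. interest=⌊1982734·49/10000⌋=9715; principal=73740-9715=64025; balance=1982734-64025=1918709
25. interest=⌊1918709·49/10000⌋=9401; principal=73740-9401=64339; balance=1918709-64339=1854370
26. interest=⌊1854370·49/10000⌋=9086; principal=73740-9086=64654; balance=1854370-64654=1789716
27. interest=⌊1789716·49/10000⌋=8769; principal=73740-8769=64971; balance=1789716-64971=1724745
28. interest=⌊1724745·49/10000⌋=8451; principal=73740-8451=65289; balance=1724745-65289=1659456
29. interest=⌊1659456·49/10000⌋=8131; principal=73740-8131=65609; balance=1659456-65609=1593847
30. interest=⌊1593847·49/10000⌋=7809; principal=73740-7809=65931; balance=1593847-65931=1527916
31. interest=⌊1527916·49/10000⌋=7486; principal=73740-7486=66254; balance=1527916-66254=1461662
32. interest=⌊1461662·49/10000⌋=7162; principal=73740-7162=66578; balance=1461662-66578=1395084
33. interest=⌊1395084·49/10000⌋=6835; principal=73740-6835=66905; balance=1395084-66905=1328179
34. interest=⌊1328179·49/10000⌋=6508; principal=73740-6508=67232; balance=1328179-67232=1260947
35. interest=⌊1260947·49/10000⌋=6178; principal=73740-6178=67562; balance=1260947-67562=1193385
36. interest=⌊1193385·49/10000⌋=5847; principal=73740-5847=67893; balance=1193385-67893=1125492
37. interest=⌊1125492·49/10000⌋=5514; principal=73740-5514=68226; balance=1125492-68226=1057266
38. interest=⌊1057266·49/10000⌋=5180; principal=73740-5180=68560; balance=1057266-68560=988706
39. interest=⌊988706·49/10000⌋=4844; principal=73740-4844=68896; balance=988706-68896=919810
40. interest=⌊919810·49/10000⌋=4507; principal=73740-4507=69233; balance=919810-69233=850577
41. interest=⌊850577·49/10000⌋=4167; principal=73740-4167=69573; balance=850577-69573=781004
42. interest=⌊781004·49/10000⌋=3826; principal=73740-3826=69914; balance=781004-69914=711090
43. interest=⌊711090·49/10000⌋=3484; principal=73740-3484=70256; balance=711090-70256=640834
44. interest=⌊640834·49/10000⌋=3140; principal=73740-3140=70600; balance=640834-70600=570234
45. interest=⌊570234·49/10000⌋=2794; principal=73740-2794=70946; balance=570234-70946=499288
46. interest=⌊499288·49/10000⌋=2446; principal=73740-2446=71294; balance=499288-71294=427994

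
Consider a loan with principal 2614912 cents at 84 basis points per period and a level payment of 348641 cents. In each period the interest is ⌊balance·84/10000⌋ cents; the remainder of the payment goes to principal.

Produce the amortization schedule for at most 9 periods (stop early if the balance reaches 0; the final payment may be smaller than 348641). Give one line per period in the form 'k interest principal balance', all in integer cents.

1. interest=⌊2614912·84/10000⌋=21965; principal=348641-21965=326676; balance=2614912-326676=2288236
2. interest=⌊2288236·84/10000⌋=19221; principal=348641-19221=329420; balance=2288236-329420=1958816
3. interest=⌊1958816·84/10000⌋=16454; principal=348641-16454=332187; balance=1958816-332187=1626629
4. interest=⌊1626629·84/10000⌋=13663; principal=348641-13663=334978; balance=1626629-334978=1291651
5. interest=⌊1291651·84/10000⌋=10849; principal=348641-10849=337792; balance=1291651-337792=953859
6. interest=⌊953859·84/10000⌋=8012; principal=348641-8012=340629; balance=953859-340629=613230
7. interest=⌊613230·84/10000⌋=5151; principal=348641-5151=343490; balance=613230-343490=269740
8. interest=⌊269740·84/10000⌋=2265; principal=min(348641-2265,269740)=269740; balance=269740-269740=0

1 21965 326676 2288236
2 19221 329420 1958816
3 16454 332187 1626629
4 13663 334978 1291651
5 10849 337792 953859
6 8012 340629 613230
7 5151 343490 269740
8 2265 269740 0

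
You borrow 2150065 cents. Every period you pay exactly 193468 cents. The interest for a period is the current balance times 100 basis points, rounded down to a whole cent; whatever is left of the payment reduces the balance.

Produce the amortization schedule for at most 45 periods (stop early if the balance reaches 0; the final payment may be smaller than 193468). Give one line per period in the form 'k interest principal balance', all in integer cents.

1. interest=⌊2150065·100/10000⌋=21500; principal=193468-21500=171968; balance=2150065-171968=1978097
2. interest=⌊1978097·100/10000⌋=19780; principal=193468-19780=173688; balance=1978097-173688=1804409
3. interest=⌊1804409·100/10000⌋=18044; principal=193468-18044=175424; balance=1804409-175424=1628985
4. interest=⌊1628985·100/10000⌋=16289; principal=193468-16289=177179; balance=1628985-177179=1451806
5. interest=⌊1451806·100/10000⌋=14518; principal=193468-14518=178950; balance=1451806-178950=1272856
6. interest=⌊1272856·100/10000⌋=12728; principal=193468-12728=180740; balance=1272856-180740=1092116
7. interest=⌊1092116·100/10000⌋=10921; principal=193468-10921=182547; balance=1092116-182547=909569
8. interest=⌊909569·100/10000⌋=9095; principal=193468-9095=184373; balance=909569-184373=725196
9. interest=⌊725196·100/10000⌋=7251; principal=193468-7251=186217; balance=725196-186217=538979
10. interest=⌊538979·100/10000⌋=5389; principal=193468-5389=188079; balance=538979-188079=350900
11. interest=⌊350900·100/10000⌋=3509; principal=193468-3509=189959; balance=350900-189959=160941
12. interest=⌊160941·100/10000⌋=1609; principal=min(193468-1609,160941)=160941; balance=160941-160941=0

1 21500 171968 1978097
2 19780 173688 1804409
3 18044 175424 1628985
4 16289 177179 1451806
5 14518 178950 1272856
6 12728 180740 1092116
7 10921 182547 909569
8 9095 184373 725196
9 7251 186217 538979
10 5389 188079 350900
11 3509 189959 160941
12 1609 160941 0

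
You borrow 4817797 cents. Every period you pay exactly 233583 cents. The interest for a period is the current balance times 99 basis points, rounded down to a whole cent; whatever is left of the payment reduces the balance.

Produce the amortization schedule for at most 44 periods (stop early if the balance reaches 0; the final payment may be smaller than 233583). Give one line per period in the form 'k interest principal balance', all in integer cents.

1. interest=⌊4817797·99/10000⌋=47696; principal=233583-47696=185887; balance=4817797-185887=4631910
2. interest=⌊4631910·99/10000⌋=45855; principal=233583-45855=187728; balance=4631910-187728=4444182
3. interest=⌊4444182·99/10000⌋=43997; principal=233583-43997=189586; balance=4444182-189586=4254596
4. interest=⌊4254596·99/10000⌋=42120; principal=233583-42120=191463; balance=4254596-191463=4063133
5. interest=⌊4063133·99/10000⌋=40225; principal=233583-40225=193358; balance=4063133-193358=3869775
6. interest=⌊3869775·99/10000⌋=38310; principal=233583-38310=195273; balance=3869775-195273=3674502
7. interest=⌊3674502·99/10000⌋=36377; principal=233583-36377=197206; balance=3674502-197206=3477296
8. interest=⌊3477296·99/10000⌋=34425; principal=233583-34425=199158; balance=3477296-199158=3278138
9. interest=⌊3278138·99/10000⌋=32453; principal=233583-32453=201130; balance=3278138-201130=3077008
10. interest=⌊3077008·99/10000⌋=30462; principal=233583-30462=203121; balance=3077008-203121=2873887
11. interest=⌊2873887·99/10000⌋=28451; principal=233583-28451=205132; balance=2873887-205132=2668755
12. interest=⌊2668755·99/10000⌋=26420; principal=233583-26420=207163; balance=2668755-207163=2461592
13. interest=⌊2461592·99/10000⌋=24369; principal=233583-24369=209214; balance=2461592-209214=2252378
14. interest=⌊2252378·99/10000⌋=22298; principal=233583-22298=211285; balance=2252378-211285=2041093
15. interest=⌊2041093·99/10000⌋=20206; principal=233583-20206=213377; balance=2041093-213377=1827716
16. interest=⌊1827716·99/10000⌋=18094; principal=233583-18094=215489; balance=1827716-215489=1612227
17. interest=⌊1612227·99/10000⌋=15961; principal=233583-15961=217622; balance=1612227-217622=1394605
18. interest=⌊1394605·99/10000⌋=13806; principal=233583-13806=219777; balance=1394605-219777=1174828
19. interest=⌊1174828·99/10000⌋=11630; principal=233583-11630=221953; balance=1174828-221953=952875
20. interest=⌊952875·99/10000⌋=9433; principal=233583-9433=224150; balance=952875-224150=728725
21. interest=⌊728725·99/10000⌋=7214; principal=233583-7214=226369; balance=728725-226369=502356
22. interest=⌊502356·99/10000⌋=4973; principal=233583-4973=228610; balance=502356-228610=273746
23. interest=⌊273746·99/10000⌋=2710; principal=233583-2710=230873; balance=273746-230873=42873
24. interest=⌊42873·99/10000⌋=424; principal=min(233583-424,42873)=42873; balance=42873-42873=0

1 47696 185887 4631910
2 45855 187728 4444182
3 43997 189586 4254596
4 42120 191463 4063133
5 40225 193358 3869775
6 38310 195273 3674502
7 36377 197206 3477296
8 34425 199158 3278138
9 32453 201130 3077008
10 30462 203121 2873887
11 28451 205132 2668755
12 26420 207163 2461592
13 24369 209214 2252378
14 22298 211285 2041093
15 20206 213377 1827716
16 18094 215489 1612227
17 15961 217622 1394605
18 13806 219777 1174828
19 11630 221953 952875
20 9433 224150 728725
21 7214 226369 502356
22 4973 228610 273746
23 2710 230873 42873
24 424 42873 0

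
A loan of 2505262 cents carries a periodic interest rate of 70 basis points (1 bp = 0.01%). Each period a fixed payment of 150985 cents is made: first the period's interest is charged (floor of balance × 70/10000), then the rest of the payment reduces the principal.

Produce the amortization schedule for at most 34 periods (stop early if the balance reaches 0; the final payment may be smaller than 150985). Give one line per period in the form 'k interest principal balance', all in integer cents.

1 17536 133449 2371813
2 16602 134383 2237430
3 15662 135323 2102107
4 14714 136271 1965836
5 13760 137225 1828611
6 12800 138185 1690426
7 11832 139153 1551273
8 10858 140127 1411146
9 9878 141107 1270039
10 8890 142095 1127944
11 7895 143090 984854
12 6893 144092 840762
13 5885 145100 695662
14 4869 146116 549546
15 3846 147139 402407
16 2816 148169 254238
17 1779 149206 105032
18 735 105032 0

1. interest=⌊2505262·70/10000⌋=17536; principal=150985-17536=133449; balance=2505262-133449=2371813
2. interest=⌊2371813·70/10000⌋=16602; principal=150985-16602=134383; balance=2371813-134383=2237430
3. interest=⌊2237430·70/10000⌋=15662; principal=150985-15662=135323; balance=2237430-135323=2102107
4. interest=⌊2102107·70/10000⌋=14714; principal=150985-14714=136271; balance=2102107-136271=1965836
5. interest=⌊1965836·70/10000⌋=13760; principal=150985-13760=137225; balance=1965836-137225=1828611
6. interest=⌊1828611·70/10000⌋=12800; principal=150985-12800=138185; balance=1828611-138185=1690426
7. interest=⌊1690426·70/10000⌋=11832; principal=150985-11832=139153; balance=1690426-139153=1551273
8. interest=⌊1551273·70/10000⌋=10858; principal=150985-10858=140127; balance=1551273-140127=1411146
9. interest=⌊1411146·70/10000⌋=9878; principal=150985-9878=141107; balance=1411146-141107=1270039
10. interest=⌊1270039·70/10000⌋=8890; principal=150985-8890=142095; balance=1270039-142095=1127944
11. interest=⌊1127944·70/10000⌋=7895; principal=150985-7895=143090; balance=1127944-143090=984854
12. interest=⌊984854·70/10000⌋=6893; principal=150985-6893=144092; balance=984854-144092=840762
13. interest=⌊840762·70/10000⌋=5885; principal=150985-5885=145100; balance=840762-145100=695662
14. interest=⌊695662·70/10000⌋=4869; principal=150985-4869=146116; balance=695662-146116=549546
15. interest=⌊549546·70/10000⌋=3846; principal=150985-3846=147139; balance=549546-147139=402407
16. interest=⌊402407·70/10000⌋=2816; principal=150985-2816=148169; balance=402407-148169=254238
17. interest=⌊254238·70/10000⌋=1779; principal=150985-1779=149206; balance=254238-149206=105032
18. interest=⌊105032·70/10000⌋=735; principal=min(150985-735,105032)=105032; balance=105032-105032=0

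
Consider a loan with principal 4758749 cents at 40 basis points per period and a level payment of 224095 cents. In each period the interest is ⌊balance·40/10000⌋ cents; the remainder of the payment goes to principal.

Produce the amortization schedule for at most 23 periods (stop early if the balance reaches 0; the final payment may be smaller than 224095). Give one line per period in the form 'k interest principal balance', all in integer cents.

1. interest=⌊4758749·40/10000⌋=19034; principal=224095-19034=205061; balance=4758749-205061=4553688
2. interest=⌊4553688·40/10000⌋=18214; principal=224095-18214=205881; balance=4553688-205881=4347807
3. interest=⌊4347807·40/10000⌋=17391; principal=224095-17391=206704; balance=4347807-206704=4141103
4. interest=⌊4141103·40/10000⌋=16564; principal=224095-16564=207531; balance=4141103-207531=3933572
5. interest=⌊3933572·40/10000⌋=15734; principal=224095-15734=208361; balance=3933572-208361=3725211
6. interest=⌊3725211·40/10000⌋=14900; principal=224095-14900=209195; balance=3725211-209195=3516016
7. interest=⌊3516016·40/10000⌋=14064; principal=224095-14064=210031; balance=3516016-210031=3305985
8. interest=⌊3305985·40/10000⌋=13223; principal=224095-13223=210872; balance=3305985-210872=3095113
9. interest=⌊3095113·40/10000⌋=12380; principal=224095-12380=211715; balance=3095113-211715=2883398
10. interest=⌊2883398·40/10000⌋=11533; principal=224095-11533=212562; balance=2883398-212562=2670836
11. interest=⌊2670836·40/10000⌋=10683; principal=224095-10683=213412; balance=2670836-213412=2457424
12. interest=⌊2457424·40/10000⌋=9829; principal=224095-9829=214266; balance=2457424-214266=2243158
13. interest=⌊2243158·40/10000⌋=8972; principal=224095-8972=215123; balance=2243158-215123=2028035
14. interest=⌊2028035·40/10000⌋=8112; principal=224095-8112=215983; balance=2028035-215983=1812052
15. interest=⌊1812052·40/10000⌋=7248; principal=224095-7248=216847; balance=1812052-216847=1595205
16. interest=⌊1595205·40/10000⌋=6380; principal=224095-6380=217715; balance=1595205-217715=1377490
17. interest=⌊1377490·40/10000⌋=5509; principal=224095-5509=218586; balance=1377490-218586=1158904
18. interest=⌊1158904·40/10000⌋=4635; principal=224095-4635=219460; balance=1158904-219460=939444
19. interest=⌊939444·40/10000⌋=3757; principal=224095-3757=220338; balance=939444-220338=719106
20. interest=⌊719106·40/10000⌋=2876; principal=224095-2876=221219; balance=719106-221219=497887
21. interest=⌊497887·40/10000⌋=1991; principal=224095-1991=222104; balance=497887-222104=275783
22. interest=⌊275783·40/10000⌋=1103; principal=224095-1103=222992; balance=275783-222992=52791
23. interest=⌊52791·40/10000⌋=211; principal=min(224095-211,52791)=52791; balance=52791-52791=0

1 19034 205061 4553688
2 18214 205881 4347807
3 17391 206704 4141103
4 16564 207531 3933572
5 15734 208361 3725211
6 14900 209195 3516016
7 14064 210031 3305985
8 13223 210872 3095113
9 12380 211715 2883398
10 11533 212562 2670836
11 10683 213412 2457424
12 9829 214266 2243158
13 8972 215123 2028035
14 8112 215983 1812052
15 7248 216847 1595205
16 6380 217715 1377490
17 5509 218586 1158904
18 4635 219460 939444
19 3757 220338 719106
20 2876 221219 497887
21 1991 222104 275783
22 1103 222992 52791
23 211 52791 0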